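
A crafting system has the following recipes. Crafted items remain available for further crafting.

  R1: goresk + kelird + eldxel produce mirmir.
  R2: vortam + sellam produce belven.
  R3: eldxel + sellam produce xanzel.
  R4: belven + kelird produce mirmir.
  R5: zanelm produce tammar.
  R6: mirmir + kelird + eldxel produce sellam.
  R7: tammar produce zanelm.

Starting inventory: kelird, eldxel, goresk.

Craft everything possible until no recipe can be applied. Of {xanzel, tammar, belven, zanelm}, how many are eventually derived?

1

Using R1, goresk, kelird, and eldxel make mirmir.
Using R6, mirmir, kelird, and eldxel make sellam.
Using R3, eldxel and sellam make xanzel.
xanzel: reached.
tammar would need zanelm (R5), but zanelm is never obtained.
belven would need vortam and sellam (R2), but vortam is never obtained.
zanelm would need tammar (R7), but tammar is never obtained.
Reached: xanzel — 1 of the 4.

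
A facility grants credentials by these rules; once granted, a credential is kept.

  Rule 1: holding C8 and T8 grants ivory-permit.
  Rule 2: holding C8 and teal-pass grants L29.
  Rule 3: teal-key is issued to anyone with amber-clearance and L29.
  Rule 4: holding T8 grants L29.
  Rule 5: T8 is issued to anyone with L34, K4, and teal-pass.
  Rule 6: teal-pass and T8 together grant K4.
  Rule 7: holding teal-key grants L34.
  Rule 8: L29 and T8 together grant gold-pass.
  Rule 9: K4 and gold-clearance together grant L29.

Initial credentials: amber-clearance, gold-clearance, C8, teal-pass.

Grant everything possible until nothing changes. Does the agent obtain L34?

Yes

Holding C8 and teal-pass grants L29 (Rule 2).
Holding amber-clearance and L29 grants teal-key (Rule 3).
Holding teal-key grants L34 (Rule 7).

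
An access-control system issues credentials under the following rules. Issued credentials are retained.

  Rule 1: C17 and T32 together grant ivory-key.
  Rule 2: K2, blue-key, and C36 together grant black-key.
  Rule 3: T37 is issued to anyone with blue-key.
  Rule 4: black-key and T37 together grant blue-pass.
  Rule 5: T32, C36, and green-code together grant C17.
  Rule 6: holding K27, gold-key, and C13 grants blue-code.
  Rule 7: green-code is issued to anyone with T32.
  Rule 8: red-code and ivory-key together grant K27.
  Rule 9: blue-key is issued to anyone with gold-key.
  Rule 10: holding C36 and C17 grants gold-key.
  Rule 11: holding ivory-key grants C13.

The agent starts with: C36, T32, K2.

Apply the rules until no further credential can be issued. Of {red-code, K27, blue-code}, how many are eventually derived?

No rule produces red-code, and it is not given.
K27 would need red-code and ivory-key (Rule 8), but red-code is never granted.
blue-code would need K27, gold-key, and C13 (Rule 6), but K27 is never granted.
None of the 3 are reached.

0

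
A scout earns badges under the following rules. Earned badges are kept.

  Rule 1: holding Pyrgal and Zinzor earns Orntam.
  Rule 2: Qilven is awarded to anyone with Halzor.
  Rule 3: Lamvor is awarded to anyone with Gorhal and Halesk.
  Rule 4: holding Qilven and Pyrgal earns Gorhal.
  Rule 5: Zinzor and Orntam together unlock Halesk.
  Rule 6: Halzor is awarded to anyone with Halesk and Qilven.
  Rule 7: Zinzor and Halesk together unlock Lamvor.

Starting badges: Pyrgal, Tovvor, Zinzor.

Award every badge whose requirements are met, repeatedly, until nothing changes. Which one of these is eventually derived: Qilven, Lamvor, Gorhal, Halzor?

With Pyrgal and Zinzor, Orntam is earned (Rule 1).
With Zinzor and Orntam, Halesk is earned (Rule 5).
With Zinzor and Halesk, Lamvor is earned (Rule 7).
Qilven would need Halzor (Rule 2), but Halzor is never earned. Halzor would need Halesk and Qilven (Rule 6), but Qilven is never earned. Gorhal would need Qilven and Pyrgal (Rule 4), but Qilven is never earned.

Lamvor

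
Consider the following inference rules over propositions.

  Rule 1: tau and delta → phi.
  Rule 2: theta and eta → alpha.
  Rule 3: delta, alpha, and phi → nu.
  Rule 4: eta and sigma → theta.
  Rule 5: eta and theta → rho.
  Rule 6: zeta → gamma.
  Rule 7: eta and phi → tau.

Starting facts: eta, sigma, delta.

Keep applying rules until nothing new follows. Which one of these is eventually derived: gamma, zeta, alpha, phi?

alpha

eta and sigma hold, so theta follows (Rule 4).
From theta and eta, Rule 2 gives alpha.
phi would need tau and delta (Rule 1), but tau is never established. gamma would need zeta (Rule 6), but zeta is never established. No rule produces zeta, and it is not given.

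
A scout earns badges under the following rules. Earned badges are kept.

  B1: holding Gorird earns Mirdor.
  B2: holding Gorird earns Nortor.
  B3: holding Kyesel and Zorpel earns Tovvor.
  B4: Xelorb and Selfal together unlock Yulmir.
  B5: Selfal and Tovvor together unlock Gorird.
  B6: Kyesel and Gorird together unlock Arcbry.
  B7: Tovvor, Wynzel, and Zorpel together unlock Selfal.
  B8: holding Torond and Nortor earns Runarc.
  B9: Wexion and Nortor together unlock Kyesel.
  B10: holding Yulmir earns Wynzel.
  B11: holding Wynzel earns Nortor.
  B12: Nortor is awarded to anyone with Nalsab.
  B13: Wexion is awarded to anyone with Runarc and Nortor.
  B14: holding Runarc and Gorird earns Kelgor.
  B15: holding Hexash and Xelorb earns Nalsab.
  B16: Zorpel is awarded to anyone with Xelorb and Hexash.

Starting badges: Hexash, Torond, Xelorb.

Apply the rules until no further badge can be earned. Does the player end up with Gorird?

No

Gorird would need Selfal and Tovvor (B5), but Selfal is never earned.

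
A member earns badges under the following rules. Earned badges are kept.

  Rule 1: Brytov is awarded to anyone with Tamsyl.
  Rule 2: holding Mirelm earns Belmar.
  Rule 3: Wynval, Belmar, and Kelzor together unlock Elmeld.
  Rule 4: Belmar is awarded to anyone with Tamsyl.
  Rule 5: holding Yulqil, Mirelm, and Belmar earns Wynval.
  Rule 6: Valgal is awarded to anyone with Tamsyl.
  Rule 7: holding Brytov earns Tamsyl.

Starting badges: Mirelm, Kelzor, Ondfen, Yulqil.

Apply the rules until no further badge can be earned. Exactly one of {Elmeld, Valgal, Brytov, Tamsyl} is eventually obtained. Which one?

Elmeld

With Mirelm, Belmar is earned (Rule 2).
With Yulqil, Mirelm, and Belmar, Wynval is earned (Rule 5).
With Wynval, Belmar, and Kelzor, Elmeld is earned (Rule 3).
Tamsyl would need Brytov (Rule 7), but Brytov is never earned. Brytov would need Tamsyl (Rule 1), but Tamsyl is never earned. Valgal would need Tamsyl (Rule 6), but Tamsyl is never earned.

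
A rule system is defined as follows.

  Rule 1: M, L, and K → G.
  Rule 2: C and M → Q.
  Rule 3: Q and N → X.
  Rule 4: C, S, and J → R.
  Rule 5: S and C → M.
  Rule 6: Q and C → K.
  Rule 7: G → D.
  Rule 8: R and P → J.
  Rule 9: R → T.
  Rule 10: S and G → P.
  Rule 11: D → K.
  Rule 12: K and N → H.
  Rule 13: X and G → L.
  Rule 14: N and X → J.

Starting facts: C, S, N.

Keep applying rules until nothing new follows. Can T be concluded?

From S and C, Rule 5 gives M.
C and M hold, so Q follows (Rule 2).
From Q and N, Rule 3 gives X.
From N and X, Rule 14 gives J.
From C, S, and J, Rule 4 gives R.
From R, Rule 9 gives T.

Yes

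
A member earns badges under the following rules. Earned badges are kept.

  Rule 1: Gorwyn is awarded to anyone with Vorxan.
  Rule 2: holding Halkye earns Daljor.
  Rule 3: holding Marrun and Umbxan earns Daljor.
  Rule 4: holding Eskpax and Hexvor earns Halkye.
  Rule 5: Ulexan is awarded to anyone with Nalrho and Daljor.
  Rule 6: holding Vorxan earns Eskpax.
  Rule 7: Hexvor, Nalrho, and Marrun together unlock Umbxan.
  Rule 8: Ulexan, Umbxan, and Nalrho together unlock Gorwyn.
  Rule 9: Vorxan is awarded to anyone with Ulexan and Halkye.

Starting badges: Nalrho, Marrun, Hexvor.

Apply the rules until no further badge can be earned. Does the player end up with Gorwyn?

Yes

With Hexvor, Nalrho, and Marrun, Umbxan is earned (Rule 7).
With Marrun and Umbxan, Daljor is earned (Rule 3).
With Nalrho and Daljor, Ulexan is earned (Rule 5).
With Ulexan, Umbxan, and Nalrho, Gorwyn is earned (Rule 8).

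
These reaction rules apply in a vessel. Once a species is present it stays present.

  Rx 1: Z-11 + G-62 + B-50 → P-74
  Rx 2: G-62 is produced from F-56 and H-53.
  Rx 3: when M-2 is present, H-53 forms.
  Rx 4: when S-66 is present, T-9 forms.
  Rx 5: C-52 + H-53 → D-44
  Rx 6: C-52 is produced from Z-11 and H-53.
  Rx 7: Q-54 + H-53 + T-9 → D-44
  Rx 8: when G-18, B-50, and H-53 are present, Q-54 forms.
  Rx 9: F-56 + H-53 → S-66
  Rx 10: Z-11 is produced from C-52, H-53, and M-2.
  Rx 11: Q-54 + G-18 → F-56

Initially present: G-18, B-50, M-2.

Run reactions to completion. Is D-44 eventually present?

M-2 present → H-53 forms (Rx 3).
G-18, B-50, and H-53 present → Q-54 forms (Rx 8).
Q-54 and G-18 present → F-56 forms (Rx 11).
F-56 and H-53 present → S-66 forms (Rx 9).
S-66 present → T-9 forms (Rx 4).
Q-54, H-53, and T-9 present → D-44 forms (Rx 7).

Yes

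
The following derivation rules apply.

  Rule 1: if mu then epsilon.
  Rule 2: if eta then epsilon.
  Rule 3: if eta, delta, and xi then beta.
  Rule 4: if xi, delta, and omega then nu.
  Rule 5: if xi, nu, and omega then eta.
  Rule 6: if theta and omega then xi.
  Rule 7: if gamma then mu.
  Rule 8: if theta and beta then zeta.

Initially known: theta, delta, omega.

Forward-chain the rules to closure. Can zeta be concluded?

From theta and omega, Rule 6 gives xi.
xi, delta, and omega hold, so nu follows (Rule 4).
xi, nu, and omega hold, so eta follows (Rule 5).
From eta, delta, and xi, Rule 3 gives beta.
theta and beta hold, so zeta follows (Rule 8).

Yes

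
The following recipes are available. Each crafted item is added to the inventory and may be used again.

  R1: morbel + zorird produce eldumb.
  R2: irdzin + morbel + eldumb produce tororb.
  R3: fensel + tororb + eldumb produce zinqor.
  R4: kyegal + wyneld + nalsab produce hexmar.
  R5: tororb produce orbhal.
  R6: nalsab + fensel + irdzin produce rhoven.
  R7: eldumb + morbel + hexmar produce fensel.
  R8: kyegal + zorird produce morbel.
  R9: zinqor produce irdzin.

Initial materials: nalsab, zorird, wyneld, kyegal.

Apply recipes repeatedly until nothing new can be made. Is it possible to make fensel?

Yes

kyegal + zorird → morbel (R8).
kyegal + wyneld + nalsab → hexmar (R4).
morbel + zorird → eldumb (R1).
Using R7, eldumb, morbel, and hexmar make fensel.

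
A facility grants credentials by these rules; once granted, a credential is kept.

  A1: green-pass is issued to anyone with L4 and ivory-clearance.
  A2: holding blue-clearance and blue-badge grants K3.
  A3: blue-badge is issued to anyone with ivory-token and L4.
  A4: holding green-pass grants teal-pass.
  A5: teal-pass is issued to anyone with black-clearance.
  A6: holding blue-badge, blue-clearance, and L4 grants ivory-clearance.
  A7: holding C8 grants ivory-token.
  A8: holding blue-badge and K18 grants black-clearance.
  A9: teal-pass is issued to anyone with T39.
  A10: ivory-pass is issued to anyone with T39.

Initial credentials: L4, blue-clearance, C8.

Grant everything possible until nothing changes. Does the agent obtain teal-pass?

Yes

Holding C8 grants ivory-token (A7).
Holding ivory-token and L4 grants blue-badge (A3).
Holding blue-badge, blue-clearance, and L4 grants ivory-clearance (A6).
Holding L4 and ivory-clearance grants green-pass (A1).
Holding green-pass grants teal-pass (A4).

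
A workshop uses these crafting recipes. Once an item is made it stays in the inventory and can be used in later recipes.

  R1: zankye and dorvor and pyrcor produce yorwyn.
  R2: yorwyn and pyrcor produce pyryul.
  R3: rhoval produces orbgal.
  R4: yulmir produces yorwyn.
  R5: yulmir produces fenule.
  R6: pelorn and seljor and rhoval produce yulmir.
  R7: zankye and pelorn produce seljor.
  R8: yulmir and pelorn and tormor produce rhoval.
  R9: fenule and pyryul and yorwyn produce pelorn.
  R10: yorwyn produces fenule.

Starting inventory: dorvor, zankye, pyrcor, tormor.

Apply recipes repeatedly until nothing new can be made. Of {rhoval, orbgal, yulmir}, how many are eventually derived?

rhoval would need yulmir, pelorn, and tormor (R8), but yulmir is never obtained.
orbgal would need rhoval (R3), but rhoval is never obtained.
yulmir would need pelorn, seljor, and rhoval (R6), but rhoval is never obtained.
None of the 3 are reached.

0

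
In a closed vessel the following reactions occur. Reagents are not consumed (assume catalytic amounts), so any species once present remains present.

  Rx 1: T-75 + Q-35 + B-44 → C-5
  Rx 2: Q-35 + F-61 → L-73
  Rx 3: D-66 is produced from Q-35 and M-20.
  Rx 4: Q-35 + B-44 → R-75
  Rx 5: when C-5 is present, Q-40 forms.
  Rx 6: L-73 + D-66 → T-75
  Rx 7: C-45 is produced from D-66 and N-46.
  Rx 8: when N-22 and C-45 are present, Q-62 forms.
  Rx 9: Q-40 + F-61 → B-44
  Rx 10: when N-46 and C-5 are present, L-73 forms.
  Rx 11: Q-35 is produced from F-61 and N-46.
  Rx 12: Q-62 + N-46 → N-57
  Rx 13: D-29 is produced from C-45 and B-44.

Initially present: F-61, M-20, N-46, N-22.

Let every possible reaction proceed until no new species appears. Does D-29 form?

No

D-29 would need C-45 and B-44 (Rx 13), but B-44 never forms.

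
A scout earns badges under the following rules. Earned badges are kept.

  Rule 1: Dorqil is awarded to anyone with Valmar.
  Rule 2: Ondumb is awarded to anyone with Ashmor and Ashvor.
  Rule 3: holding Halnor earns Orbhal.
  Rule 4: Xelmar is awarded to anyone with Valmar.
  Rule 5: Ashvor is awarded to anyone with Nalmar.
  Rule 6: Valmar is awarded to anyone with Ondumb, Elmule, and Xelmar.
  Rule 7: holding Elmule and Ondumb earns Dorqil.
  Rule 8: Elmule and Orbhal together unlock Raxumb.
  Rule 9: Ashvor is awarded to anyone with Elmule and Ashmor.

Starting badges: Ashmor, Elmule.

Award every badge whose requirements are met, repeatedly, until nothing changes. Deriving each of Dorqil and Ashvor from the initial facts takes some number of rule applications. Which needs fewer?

Ashvor

Ashvor: With Elmule and Ashmor, Ashvor is earned (Rule 9). [1 rule application]
Dorqil: With Elmule and Ashmor, Ashvor is earned (Rule 9). With Ashmor and Ashvor, Ondumb is earned (Rule 2). With Elmule and Ondumb, Dorqil is earned (Rule 7). [3 rule applications]
Ashvor needs fewer.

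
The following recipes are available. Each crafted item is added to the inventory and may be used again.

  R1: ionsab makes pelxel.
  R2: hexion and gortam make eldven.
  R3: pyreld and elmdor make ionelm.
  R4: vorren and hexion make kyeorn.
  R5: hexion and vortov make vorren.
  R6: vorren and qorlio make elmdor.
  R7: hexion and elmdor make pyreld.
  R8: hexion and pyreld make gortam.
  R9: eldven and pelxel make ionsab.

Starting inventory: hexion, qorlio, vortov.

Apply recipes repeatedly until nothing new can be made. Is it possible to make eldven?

Yes

hexion and vortov → vorren (R5).
vorren and qorlio → elmdor (R6).
hexion and elmdor → pyreld (R7).
hexion and pyreld → gortam (R8).
hexion and gortam → eldven (R2).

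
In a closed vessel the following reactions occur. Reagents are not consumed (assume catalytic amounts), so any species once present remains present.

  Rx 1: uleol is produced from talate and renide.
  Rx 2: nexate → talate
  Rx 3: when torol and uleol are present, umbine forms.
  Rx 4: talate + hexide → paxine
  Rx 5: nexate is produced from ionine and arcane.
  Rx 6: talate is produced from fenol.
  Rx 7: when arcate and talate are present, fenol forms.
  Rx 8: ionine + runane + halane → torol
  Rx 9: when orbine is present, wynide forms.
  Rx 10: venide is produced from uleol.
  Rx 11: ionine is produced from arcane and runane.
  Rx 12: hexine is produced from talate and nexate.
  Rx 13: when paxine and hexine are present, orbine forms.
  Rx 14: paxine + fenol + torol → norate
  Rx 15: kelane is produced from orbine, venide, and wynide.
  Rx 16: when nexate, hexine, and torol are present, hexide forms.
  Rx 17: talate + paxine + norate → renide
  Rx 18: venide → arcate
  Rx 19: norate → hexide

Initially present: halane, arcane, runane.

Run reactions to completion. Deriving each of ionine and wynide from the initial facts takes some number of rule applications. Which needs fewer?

ionine: arcane and runane present → ionine forms (Rx 11). [1 rule application]
wynide: arcane and runane present → ionine forms (Rx 11). ionine, runane, and halane present → torol forms (Rx 8). ionine and arcane present → nexate forms (Rx 5). nexate present → talate forms (Rx 2). talate and nexate present → hexine forms (Rx 12). nexate, hexine, and torol present → hexide forms (Rx 16). talate and hexide present → paxine forms (Rx 4). paxine and hexine present → orbine forms (Rx 13). orbine present → wynide forms (Rx 9). [9 rule applications]
ionine needs fewer.

ionine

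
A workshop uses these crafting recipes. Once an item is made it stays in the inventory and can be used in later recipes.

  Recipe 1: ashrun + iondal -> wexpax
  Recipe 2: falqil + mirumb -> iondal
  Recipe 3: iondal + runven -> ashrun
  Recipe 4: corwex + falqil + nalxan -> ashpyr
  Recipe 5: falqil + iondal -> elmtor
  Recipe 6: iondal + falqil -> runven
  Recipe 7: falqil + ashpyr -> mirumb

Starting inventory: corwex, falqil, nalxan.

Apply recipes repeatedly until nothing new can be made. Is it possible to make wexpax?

Yes

Using Recipe 4, corwex, falqil, and nalxan make ashpyr.
Using Recipe 7, falqil and ashpyr make mirumb.
falqil + mirumb -> iondal (Recipe 2).
Using Recipe 6, iondal and falqil make runven.
Using Recipe 3, iondal and runven make ashrun.
Using Recipe 1, ashrun and iondal make wexpax.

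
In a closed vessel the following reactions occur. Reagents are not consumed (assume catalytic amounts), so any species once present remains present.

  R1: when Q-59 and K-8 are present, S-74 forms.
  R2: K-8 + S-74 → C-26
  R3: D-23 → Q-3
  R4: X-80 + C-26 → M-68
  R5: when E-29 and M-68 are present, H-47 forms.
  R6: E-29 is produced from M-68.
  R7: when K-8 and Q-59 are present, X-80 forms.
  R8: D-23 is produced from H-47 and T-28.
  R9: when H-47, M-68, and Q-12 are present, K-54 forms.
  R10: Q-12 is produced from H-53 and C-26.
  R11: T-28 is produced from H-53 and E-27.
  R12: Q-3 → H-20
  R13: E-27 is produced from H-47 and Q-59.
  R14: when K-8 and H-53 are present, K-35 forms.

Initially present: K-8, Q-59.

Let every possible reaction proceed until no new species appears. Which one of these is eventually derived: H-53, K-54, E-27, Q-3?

E-27

Q-59 and K-8 present → S-74 forms (R1).
K-8 and Q-59 present → X-80 forms (R7).
K-8 and S-74 present → C-26 forms (R2).
X-80 and C-26 present → M-68 forms (R4).
M-68 present → E-29 forms (R6).
E-29 and M-68 present → H-47 forms (R5).
H-47 and Q-59 present → E-27 forms (R13).
No rule produces H-53, and it is not given. Q-3 would need D-23 (R3), but D-23 never forms. K-54 would need H-47, M-68, and Q-12 (R9), but Q-12 never forms.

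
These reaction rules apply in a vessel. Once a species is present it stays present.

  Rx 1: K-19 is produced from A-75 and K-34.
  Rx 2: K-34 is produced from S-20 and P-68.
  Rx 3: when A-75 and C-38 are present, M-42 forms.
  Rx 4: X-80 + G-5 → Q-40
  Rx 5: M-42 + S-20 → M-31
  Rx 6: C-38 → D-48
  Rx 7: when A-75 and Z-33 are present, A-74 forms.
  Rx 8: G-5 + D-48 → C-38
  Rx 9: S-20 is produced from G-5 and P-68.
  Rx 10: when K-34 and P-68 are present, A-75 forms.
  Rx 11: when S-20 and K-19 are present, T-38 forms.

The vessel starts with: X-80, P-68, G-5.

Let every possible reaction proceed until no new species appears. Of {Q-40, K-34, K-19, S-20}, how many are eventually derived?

G-5 and P-68 present → S-20 forms (Rx 9).
X-80 and G-5 present → Q-40 forms (Rx 4).
S-20 and P-68 present → K-34 forms (Rx 2).
K-34 and P-68 present → A-75 forms (Rx 10).
A-75 and K-34 present → K-19 forms (Rx 1).
Q-40: reached.
K-34: reached.
K-19: reached.
S-20: reached.
All 4 are reached.

4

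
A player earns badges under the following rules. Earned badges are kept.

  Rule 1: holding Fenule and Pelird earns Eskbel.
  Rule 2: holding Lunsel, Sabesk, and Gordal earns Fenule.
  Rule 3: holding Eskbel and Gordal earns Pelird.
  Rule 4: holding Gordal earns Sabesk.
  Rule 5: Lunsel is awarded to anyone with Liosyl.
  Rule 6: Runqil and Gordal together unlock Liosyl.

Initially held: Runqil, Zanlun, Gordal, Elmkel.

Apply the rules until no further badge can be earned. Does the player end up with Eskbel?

Eskbel would need Fenule and Pelird (Rule 1), but Pelird is never earned.

No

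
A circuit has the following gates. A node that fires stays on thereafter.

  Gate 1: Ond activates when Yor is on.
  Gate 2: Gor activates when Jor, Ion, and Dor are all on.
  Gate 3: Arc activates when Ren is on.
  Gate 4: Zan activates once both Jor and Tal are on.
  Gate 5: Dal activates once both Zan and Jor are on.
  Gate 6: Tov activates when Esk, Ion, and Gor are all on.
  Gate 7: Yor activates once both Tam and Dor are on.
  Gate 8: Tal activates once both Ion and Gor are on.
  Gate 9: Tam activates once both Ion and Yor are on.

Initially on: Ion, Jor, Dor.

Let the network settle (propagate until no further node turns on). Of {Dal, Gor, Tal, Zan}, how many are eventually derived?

4

Gate 2: Jor, Ion, and Dor on → Gor on.
Ion and Gor are on, so Tal activates (Gate 8).
Gate 4: Jor and Tal on → Zan on.
Gate 5: Zan and Jor on → Dal on.
Dal: reached.
Gor: reached.
Tal: reached.
Zan: reached.
All 4 are reached.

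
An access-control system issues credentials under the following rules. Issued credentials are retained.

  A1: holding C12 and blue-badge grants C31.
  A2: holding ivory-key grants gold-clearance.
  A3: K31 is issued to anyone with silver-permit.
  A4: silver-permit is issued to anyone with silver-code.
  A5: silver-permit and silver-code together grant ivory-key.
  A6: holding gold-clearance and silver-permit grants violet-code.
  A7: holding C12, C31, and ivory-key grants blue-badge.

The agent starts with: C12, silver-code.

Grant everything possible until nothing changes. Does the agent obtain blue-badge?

No

blue-badge would need C12, C31, and ivory-key (A7), but C31 is never granted.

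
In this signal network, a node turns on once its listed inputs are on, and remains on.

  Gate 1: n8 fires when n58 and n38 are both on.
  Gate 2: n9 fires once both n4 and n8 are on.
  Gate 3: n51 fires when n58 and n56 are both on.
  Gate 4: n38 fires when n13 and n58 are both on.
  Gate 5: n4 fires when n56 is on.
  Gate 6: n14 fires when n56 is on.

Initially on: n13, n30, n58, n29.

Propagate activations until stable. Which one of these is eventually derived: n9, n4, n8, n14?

n8

Gate 4: n13 and n58 on → n38 on.
n58 and n38 are on, so n8 fires (Gate 1).
n4 would need n56 (Gate 5), but n56 never turns on. n9 would need n4 and n8 (Gate 2), but n4 never turns on. n14 would need n56 (Gate 6), but n56 never turns on.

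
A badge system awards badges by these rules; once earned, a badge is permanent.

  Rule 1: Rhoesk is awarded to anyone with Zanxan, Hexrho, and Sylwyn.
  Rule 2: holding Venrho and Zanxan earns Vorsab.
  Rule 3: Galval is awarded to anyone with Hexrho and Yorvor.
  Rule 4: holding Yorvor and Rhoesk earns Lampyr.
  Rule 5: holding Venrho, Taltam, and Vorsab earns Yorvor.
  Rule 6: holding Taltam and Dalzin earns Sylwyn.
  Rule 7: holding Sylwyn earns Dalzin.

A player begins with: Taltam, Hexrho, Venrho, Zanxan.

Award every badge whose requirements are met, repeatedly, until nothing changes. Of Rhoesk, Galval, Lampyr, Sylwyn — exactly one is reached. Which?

With Venrho and Zanxan, Vorsab is earned (Rule 2).
With Venrho, Taltam, and Vorsab, Yorvor is earned (Rule 5).
With Hexrho and Yorvor, Galval is earned (Rule 3).
Lampyr would need Yorvor and Rhoesk (Rule 4), but Rhoesk is never earned. Sylwyn would need Taltam and Dalzin (Rule 6), but Dalzin is never earned. Rhoesk would need Zanxan, Hexrho, and Sylwyn (Rule 1), but Sylwyn is never earned.

Galval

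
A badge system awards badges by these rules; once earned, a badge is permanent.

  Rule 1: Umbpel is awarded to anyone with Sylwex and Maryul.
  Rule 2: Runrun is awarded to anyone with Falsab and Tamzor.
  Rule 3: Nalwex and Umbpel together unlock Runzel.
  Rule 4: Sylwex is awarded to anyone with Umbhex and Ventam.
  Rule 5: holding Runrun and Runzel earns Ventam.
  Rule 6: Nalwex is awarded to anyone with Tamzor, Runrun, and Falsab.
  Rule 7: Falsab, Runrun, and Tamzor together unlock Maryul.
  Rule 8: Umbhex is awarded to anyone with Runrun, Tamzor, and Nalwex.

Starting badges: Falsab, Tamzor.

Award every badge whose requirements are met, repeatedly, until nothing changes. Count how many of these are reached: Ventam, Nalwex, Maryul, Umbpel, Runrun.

3

With Falsab and Tamzor, Runrun is earned (Rule 2).
With Falsab, Runrun, and Tamzor, Maryul is earned (Rule 7).
With Tamzor, Runrun, and Falsab, Nalwex is earned (Rule 6).
Ventam would need Runrun and Runzel (Rule 5), but Runzel is never earned.
Nalwex: reached.
Maryul: reached.
Umbpel would need Sylwex and Maryul (Rule 1), but Sylwex is never earned.
Runrun: reached.
Reached: Nalwex, Maryul, and Runrun — 3 of the 5.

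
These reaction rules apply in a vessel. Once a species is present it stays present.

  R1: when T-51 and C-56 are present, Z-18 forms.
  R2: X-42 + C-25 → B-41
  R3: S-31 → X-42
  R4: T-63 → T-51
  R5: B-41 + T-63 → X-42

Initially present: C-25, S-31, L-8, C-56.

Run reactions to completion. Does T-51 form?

T-51 would need T-63 (R4), but T-63 never forms.

No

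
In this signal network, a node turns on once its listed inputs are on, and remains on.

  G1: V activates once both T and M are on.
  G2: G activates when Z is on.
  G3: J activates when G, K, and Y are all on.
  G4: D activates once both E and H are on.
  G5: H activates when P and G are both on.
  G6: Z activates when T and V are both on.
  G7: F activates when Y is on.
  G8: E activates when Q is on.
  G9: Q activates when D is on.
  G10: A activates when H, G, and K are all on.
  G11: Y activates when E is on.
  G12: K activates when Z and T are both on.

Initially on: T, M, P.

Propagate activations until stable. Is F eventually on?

No

F would need Y (G7), but Y never turns on.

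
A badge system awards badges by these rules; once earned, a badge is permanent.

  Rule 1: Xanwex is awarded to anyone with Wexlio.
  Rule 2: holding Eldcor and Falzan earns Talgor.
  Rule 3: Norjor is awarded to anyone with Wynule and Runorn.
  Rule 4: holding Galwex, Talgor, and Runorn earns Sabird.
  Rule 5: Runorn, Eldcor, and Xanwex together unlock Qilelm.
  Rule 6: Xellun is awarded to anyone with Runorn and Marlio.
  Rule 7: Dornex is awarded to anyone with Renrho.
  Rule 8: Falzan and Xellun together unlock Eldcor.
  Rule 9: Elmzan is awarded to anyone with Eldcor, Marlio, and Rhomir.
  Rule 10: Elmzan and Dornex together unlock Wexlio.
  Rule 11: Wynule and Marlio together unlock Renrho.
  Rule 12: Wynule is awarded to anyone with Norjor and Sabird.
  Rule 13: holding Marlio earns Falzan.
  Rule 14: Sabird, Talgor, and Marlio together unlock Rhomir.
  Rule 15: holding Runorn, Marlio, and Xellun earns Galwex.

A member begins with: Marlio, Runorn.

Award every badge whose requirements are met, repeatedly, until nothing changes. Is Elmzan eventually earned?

Yes

With Marlio, Falzan is earned (Rule 13).
With Runorn and Marlio, Xellun is earned (Rule 6).
With Falzan and Xellun, Eldcor is earned (Rule 8).
With Runorn, Marlio, and Xellun, Galwex is earned (Rule 15).
With Eldcor and Falzan, Talgor is earned (Rule 2).
With Galwex, Talgor, and Runorn, Sabird is earned (Rule 4).
With Sabird, Talgor, and Marlio, Rhomir is earned (Rule 14).
With Eldcor, Marlio, and Rhomir, Elmzan is earned (Rule 9).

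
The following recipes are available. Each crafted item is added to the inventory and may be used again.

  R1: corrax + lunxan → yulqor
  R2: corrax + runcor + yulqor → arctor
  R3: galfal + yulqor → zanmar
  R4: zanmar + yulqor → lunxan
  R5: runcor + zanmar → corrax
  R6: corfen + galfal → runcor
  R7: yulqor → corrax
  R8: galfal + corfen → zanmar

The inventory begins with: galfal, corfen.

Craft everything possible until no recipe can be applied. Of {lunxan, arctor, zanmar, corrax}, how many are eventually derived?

Using R6, corfen and galfal make runcor.
galfal + corfen → zanmar (R8).
runcor + zanmar → corrax (R5).
lunxan would need zanmar and yulqor (R4), but yulqor is never obtained.
arctor would need corrax, runcor, and yulqor (R2), but yulqor is never obtained.
zanmar: reached.
corrax: reached.
Reached: zanmar and corrax — 2 of the 4.

2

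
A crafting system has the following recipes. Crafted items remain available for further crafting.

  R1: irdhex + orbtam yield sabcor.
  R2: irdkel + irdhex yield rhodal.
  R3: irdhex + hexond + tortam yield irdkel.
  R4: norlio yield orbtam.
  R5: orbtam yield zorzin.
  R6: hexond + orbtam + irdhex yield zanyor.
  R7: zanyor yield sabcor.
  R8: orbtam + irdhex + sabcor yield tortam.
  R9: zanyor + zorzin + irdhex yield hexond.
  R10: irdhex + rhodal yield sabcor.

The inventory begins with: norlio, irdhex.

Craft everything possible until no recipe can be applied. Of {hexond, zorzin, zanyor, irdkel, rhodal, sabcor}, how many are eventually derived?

Using R4, norlio makes orbtam.
Using R1, irdhex and orbtam make sabcor.
orbtam → zorzin (R5).
hexond would need zanyor, zorzin, and irdhex (R9), but zanyor is never obtained.
zorzin: reached.
zanyor would need hexond, orbtam, and irdhex (R6), but hexond is never obtained.
irdkel would need irdhex, hexond, and tortam (R3), but hexond is never obtained.
rhodal would need irdkel and irdhex (R2), but irdkel is never obtained.
sabcor: reached.
Reached: zorzin and sabcor — 2 of the 6.

2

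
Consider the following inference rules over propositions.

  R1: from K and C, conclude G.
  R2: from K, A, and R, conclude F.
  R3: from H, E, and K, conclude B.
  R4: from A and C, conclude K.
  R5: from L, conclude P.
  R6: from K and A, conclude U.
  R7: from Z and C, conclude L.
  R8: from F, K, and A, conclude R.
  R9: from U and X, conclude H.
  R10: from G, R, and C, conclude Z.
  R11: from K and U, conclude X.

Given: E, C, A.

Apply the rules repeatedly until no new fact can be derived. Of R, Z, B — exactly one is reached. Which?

A and C hold, so K follows (R4).
K and A hold, so U follows (R6).
From K and U, R11 gives X.
U and X hold, so H follows (R9).
From H, E, and K, R3 gives B.
Z would need G, R, and C (R10), but R is never established. R would need F, K, and A (R8), but F is never established.

B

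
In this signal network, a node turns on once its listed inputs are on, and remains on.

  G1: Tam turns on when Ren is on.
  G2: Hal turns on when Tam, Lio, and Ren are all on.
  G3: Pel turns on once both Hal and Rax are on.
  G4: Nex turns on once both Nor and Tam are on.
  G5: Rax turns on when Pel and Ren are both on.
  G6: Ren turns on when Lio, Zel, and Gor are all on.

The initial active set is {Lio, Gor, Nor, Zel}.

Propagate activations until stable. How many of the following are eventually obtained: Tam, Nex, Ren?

3

Lio, Zel, and Gor are on, so Ren turns on (G6).
Ren is on, so Tam turns on (G1).
Nor and Tam are on, so Nex turns on (G4).
Tam: reached.
Nex: reached.
Ren: reached.
All 3 are reached.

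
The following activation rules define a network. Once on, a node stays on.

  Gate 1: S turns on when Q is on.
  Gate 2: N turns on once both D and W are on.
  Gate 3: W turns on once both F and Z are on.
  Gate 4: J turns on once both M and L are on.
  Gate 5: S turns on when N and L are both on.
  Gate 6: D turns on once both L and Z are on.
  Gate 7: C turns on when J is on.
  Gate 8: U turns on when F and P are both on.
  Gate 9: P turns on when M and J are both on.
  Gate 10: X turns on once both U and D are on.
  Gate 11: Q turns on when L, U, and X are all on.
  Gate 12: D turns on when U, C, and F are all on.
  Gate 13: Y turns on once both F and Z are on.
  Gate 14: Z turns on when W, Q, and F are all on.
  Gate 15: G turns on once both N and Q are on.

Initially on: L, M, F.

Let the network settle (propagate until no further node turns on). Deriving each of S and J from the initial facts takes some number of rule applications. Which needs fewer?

J: M and L are on, so J turns on (Gate 4). [1 rule application]
S: Gate 4: M and L on → J on. Gate 9: M and J on → P on. Gate 7: J on → C on. Gate 8: F and P on → U on. Gate 12: U, C, and F on → D on. U and D are on, so X turns on (Gate 10). L, U, and X are on, so Q turns on (Gate 11). Q is on, so S turns on (Gate 1). [8 rule applications]
J needs fewer.

J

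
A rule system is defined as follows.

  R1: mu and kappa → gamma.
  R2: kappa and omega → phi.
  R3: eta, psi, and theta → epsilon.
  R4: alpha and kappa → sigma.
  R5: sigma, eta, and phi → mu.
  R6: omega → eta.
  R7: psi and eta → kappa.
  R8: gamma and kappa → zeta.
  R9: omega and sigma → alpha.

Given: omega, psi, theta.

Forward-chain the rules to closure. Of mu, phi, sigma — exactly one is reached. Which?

phi

omega holds, so eta follows (R6).
psi and eta hold, so kappa follows (R7).
From kappa and omega, R2 gives phi.
mu would need sigma, eta, and phi (R5), but sigma is never established. sigma would need alpha and kappa (R4), but alpha is never established.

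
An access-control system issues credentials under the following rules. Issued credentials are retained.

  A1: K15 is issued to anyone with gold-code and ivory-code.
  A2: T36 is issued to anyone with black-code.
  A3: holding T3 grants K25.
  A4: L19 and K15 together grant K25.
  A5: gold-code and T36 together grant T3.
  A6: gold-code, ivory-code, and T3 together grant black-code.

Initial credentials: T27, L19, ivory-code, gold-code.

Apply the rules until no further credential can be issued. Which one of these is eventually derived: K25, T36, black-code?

K25

Holding gold-code and ivory-code grants K15 (A1).
Holding L19 and K15 grants K25 (A4).
T36 would need black-code (A2), but black-code is never granted. black-code would need gold-code, ivory-code, and T3 (A6), but T3 is never granted.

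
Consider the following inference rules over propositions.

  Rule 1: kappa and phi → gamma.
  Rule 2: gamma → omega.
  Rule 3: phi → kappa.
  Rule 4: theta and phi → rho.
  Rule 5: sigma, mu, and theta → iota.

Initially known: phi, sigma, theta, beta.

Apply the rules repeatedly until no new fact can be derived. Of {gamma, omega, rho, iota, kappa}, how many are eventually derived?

4

From theta and phi, Rule 4 gives rho.
From phi, Rule 3 gives kappa.
kappa and phi hold, so gamma follows (Rule 1).
gamma holds, so omega follows (Rule 2).
gamma: reached.
omega: reached.
rho: reached.
iota would need sigma, mu, and theta (Rule 5), but mu is never established.
kappa: reached.
Reached: gamma, omega, rho, and kappa — 4 of the 5.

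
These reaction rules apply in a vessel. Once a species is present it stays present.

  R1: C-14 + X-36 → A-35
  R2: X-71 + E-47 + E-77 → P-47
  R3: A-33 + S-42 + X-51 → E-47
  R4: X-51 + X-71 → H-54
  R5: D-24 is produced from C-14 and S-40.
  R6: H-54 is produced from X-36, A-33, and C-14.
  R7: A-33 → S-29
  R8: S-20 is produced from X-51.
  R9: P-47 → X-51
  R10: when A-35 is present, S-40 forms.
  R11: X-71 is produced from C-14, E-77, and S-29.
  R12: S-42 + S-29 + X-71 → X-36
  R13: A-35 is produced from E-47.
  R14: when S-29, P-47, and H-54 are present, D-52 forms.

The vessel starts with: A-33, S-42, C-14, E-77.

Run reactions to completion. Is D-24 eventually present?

Yes

A-33 present → S-29 forms (R7).
C-14, E-77, and S-29 present → X-71 forms (R11).
S-42, S-29, and X-71 present → X-36 forms (R12).
C-14 and X-36 present → A-35 forms (R1).
A-35 present → S-40 forms (R10).
C-14 and S-40 present → D-24 forms (R5).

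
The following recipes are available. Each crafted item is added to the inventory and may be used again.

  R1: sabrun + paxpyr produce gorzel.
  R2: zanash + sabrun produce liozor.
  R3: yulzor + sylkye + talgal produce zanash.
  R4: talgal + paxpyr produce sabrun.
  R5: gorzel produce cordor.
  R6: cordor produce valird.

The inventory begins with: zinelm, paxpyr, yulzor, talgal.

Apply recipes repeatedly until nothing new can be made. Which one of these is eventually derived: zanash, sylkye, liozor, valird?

Using R4, talgal and paxpyr make sabrun.
sabrun + paxpyr → gorzel (R1).
Using R5, gorzel makes cordor.
cordor → valird (R6).
zanash would need yulzor, sylkye, and talgal (R3), but sylkye is never obtained. liozor would need zanash and sabrun (R2), but zanash is never obtained. No rule produces sylkye, and it is not given.

valird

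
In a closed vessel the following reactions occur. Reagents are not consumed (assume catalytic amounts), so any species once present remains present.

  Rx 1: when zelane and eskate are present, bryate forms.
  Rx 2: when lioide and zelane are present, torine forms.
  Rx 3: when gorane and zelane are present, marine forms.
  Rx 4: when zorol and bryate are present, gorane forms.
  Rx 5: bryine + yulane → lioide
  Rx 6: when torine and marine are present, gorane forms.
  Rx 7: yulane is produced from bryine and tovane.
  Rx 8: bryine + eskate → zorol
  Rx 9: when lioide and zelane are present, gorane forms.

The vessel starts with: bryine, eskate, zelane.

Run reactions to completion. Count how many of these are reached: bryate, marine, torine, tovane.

zelane and eskate present → bryate forms (Rx 1).
bryine and eskate present → zorol forms (Rx 8).
zorol and bryate present → gorane forms (Rx 4).
gorane and zelane present → marine forms (Rx 3).
bryate: reached.
marine: reached.
torine would need lioide and zelane (Rx 2), but lioide never forms.
No rule produces tovane, and it is not given.
Reached: bryate and marine — 2 of the 4.

2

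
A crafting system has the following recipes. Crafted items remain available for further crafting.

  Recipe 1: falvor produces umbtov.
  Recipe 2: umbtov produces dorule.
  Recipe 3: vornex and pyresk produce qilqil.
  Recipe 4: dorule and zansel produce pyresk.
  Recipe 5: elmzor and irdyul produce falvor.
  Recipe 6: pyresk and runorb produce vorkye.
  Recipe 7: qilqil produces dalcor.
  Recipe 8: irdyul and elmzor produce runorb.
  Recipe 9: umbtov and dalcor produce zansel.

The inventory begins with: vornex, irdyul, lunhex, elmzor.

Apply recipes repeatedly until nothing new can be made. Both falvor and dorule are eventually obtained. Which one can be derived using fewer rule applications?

falvor

falvor: Using Recipe 5, elmzor and irdyul make falvor. [1 rule application]
dorule: Using Recipe 5, elmzor and irdyul make falvor. falvor → umbtov (Recipe 1). umbtov → dorule (Recipe 2). [3 rule applications]
falvor needs fewer.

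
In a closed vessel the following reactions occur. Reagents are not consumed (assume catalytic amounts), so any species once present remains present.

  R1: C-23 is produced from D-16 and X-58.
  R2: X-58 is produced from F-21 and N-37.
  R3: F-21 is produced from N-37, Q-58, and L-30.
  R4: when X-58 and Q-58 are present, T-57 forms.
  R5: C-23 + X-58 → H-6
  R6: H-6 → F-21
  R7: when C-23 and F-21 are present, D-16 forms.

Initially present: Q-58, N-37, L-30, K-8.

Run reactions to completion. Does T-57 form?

N-37, Q-58, and L-30 present → F-21 forms (R3).
F-21 and N-37 present → X-58 forms (R2).
X-58 and Q-58 present → T-57 forms (R4).

Yes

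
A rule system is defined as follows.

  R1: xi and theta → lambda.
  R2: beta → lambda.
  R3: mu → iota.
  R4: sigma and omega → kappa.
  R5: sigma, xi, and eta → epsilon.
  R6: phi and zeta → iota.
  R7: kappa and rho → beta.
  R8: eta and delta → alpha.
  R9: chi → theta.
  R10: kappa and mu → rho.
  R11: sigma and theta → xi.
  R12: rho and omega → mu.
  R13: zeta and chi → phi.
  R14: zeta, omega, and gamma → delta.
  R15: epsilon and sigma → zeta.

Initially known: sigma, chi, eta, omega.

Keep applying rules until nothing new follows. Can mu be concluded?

No

mu would need rho and omega (R12), but rho is never established.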